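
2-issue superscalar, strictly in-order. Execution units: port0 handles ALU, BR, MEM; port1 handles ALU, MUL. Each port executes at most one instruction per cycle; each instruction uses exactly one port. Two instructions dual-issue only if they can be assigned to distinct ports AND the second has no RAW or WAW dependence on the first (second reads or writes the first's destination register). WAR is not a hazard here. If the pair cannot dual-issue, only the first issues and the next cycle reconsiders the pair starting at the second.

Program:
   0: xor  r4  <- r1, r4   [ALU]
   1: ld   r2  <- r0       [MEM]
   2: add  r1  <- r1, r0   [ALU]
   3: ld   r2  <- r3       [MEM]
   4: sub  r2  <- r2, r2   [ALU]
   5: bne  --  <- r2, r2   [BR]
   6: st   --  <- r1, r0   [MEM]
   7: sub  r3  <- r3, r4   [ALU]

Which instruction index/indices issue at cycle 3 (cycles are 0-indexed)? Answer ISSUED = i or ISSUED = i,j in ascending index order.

ISSUED = 5

#0 head=0: xor;ld i0&i1 2-wide
#1 head=2: add;ld i2&i3 2-wide
#2 head=4: sub i4 RAW r2
#3 head=5: bne i5 no-port BR/MEM
#4 head=6: st;sub i6&i7 2-wide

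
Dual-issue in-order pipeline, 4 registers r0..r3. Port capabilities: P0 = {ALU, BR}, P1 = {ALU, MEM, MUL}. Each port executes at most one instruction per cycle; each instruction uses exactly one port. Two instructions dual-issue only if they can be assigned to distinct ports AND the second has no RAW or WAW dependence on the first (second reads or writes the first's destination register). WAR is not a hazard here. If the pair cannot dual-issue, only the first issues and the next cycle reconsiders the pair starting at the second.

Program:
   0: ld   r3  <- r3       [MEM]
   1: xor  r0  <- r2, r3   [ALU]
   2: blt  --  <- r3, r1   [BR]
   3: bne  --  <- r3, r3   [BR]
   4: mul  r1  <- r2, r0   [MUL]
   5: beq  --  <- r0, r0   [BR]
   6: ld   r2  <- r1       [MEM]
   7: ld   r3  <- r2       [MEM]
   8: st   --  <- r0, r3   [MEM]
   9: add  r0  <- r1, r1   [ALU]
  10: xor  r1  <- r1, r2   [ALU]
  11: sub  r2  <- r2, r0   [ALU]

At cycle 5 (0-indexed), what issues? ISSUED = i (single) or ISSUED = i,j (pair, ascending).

ISSUED = 8,9

  cy0 -> i0 (ld.MEM) RAW r3
  cy1 -> i1&i2 (xor.ALU/blt.BR) dual
  cy2 -> i3&i4 (bne.BR/mul.MUL) dual
  cy3 -> i5&i6 (beq.BR/ld.MEM) dual
  cy4 -> i7 (ld.MEM) no-port MEM/MEM
  cy5 -> i8&i9 (st.MEM/add.ALU) dual
  cy6 -> i10&i11 (xor.ALU/sub.ALU) dual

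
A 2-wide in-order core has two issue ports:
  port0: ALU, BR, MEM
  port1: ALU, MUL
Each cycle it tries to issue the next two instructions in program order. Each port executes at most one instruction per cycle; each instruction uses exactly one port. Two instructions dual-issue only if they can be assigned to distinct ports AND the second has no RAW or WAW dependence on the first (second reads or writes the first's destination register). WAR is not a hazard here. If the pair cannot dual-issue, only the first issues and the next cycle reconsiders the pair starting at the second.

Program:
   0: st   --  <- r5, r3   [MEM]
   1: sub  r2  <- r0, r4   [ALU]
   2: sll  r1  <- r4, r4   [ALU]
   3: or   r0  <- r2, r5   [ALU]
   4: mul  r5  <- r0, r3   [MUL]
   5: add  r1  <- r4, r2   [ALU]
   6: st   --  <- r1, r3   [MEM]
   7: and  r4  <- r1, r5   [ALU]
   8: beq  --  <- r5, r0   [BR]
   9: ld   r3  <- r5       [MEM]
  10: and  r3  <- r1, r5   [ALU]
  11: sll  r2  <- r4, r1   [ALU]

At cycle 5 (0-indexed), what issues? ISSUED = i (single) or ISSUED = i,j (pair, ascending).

0. st+sub @i0/i1  | dual
1. sll+or @i2/i3  | dual
2. mul+add @i4/i5  | dual
3. st+and @i6/i7  | dual
4. beq @i8  | no-port BR/MEM
5. ld @i9  | WAW r3
6. and+sll @i10/i11  | dual

ISSUED = 9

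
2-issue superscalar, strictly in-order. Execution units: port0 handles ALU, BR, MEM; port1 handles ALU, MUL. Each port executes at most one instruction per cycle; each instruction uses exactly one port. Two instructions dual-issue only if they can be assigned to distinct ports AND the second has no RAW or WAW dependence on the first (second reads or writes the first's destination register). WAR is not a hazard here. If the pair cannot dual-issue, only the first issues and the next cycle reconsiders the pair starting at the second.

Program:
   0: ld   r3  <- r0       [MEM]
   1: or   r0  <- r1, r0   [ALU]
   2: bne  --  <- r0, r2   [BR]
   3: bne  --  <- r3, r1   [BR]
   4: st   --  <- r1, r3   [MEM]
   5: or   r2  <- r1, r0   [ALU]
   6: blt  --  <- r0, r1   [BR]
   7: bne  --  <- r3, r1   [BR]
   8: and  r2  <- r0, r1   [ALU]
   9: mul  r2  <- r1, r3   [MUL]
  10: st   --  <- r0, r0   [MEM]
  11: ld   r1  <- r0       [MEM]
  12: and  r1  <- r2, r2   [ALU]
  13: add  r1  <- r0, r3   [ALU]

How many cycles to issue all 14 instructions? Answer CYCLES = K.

CYCLES = 10

[0] i0+i1  ld/or  -- 2-wide
[1] i2  bne  -- no-port BR/BR
[2] i3  bne  -- no-port BR/MEM
[3] i4+i5  st/or  -- 2-wide
[4] i6  blt  -- no-port BR/BR
[5] i7+i8  bne/and  -- 2-wide
[6] i9+i10  mul/st  -- 2-wide
[7] i11  ld  -- WAW r1
[8] i12  and  -- WAW r1
[9] i13  add  -- tail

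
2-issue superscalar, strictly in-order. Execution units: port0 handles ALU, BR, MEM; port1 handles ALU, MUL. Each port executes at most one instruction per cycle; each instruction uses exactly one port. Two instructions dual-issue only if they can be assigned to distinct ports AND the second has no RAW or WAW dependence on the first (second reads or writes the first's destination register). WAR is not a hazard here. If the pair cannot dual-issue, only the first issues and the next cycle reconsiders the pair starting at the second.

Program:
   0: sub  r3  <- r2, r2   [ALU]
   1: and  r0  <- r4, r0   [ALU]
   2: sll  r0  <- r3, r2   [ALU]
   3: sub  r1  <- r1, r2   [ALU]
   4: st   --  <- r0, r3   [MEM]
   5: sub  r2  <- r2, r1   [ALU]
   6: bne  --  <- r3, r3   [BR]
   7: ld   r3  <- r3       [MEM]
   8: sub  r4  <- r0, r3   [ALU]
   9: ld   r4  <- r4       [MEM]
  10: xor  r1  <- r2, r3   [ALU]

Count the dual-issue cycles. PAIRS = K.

PAIRS = 4

c0: i0/i1 sub;and  2-wide
c1: i2/i3 sll;sub  2-wide
c2: i4/i5 st;sub  2-wide
c3: i6 bne  no-port BR/MEM
c4: i7 ld  RAW r3
c5: i8 sub  RAW+WAW r4
c6: i9/i10 ld;xor  2-wide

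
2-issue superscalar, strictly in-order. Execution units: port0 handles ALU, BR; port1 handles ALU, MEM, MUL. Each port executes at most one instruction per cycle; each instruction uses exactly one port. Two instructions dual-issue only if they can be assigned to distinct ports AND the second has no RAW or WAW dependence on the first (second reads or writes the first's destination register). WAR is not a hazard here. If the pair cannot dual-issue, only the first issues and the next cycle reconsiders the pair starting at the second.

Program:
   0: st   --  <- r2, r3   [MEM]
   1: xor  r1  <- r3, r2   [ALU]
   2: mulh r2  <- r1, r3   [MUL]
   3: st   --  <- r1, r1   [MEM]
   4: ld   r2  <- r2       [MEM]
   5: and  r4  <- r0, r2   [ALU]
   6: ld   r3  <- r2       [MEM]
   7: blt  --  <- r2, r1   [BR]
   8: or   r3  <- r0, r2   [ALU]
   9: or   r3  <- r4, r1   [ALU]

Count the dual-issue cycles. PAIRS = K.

#0 head=0: st xor i0&i1 dual
#1 head=2: mulh i2 no-port MUL/MEM
#2 head=3: st i3 no-port MEM/MEM
#3 head=4: ld i4 RAW r2
#4 head=5: and ld i5&i6 dual
#5 head=7: blt or i7&i8 dual
#6 head=9: or i9 tail

PAIRS = 3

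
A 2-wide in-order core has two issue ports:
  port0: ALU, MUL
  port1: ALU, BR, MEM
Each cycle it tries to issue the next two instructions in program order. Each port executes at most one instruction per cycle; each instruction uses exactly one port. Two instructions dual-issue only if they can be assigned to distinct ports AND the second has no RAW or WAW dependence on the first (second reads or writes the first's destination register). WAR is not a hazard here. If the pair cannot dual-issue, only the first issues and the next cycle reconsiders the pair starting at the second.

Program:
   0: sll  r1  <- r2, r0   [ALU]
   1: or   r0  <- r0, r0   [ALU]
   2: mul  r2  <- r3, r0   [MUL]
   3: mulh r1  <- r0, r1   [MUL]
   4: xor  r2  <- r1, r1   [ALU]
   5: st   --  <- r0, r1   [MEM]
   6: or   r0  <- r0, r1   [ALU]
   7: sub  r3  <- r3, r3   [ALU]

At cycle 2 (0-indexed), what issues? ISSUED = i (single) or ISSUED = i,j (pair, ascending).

ISSUED = 3

0. sll/or @i0,i1  | pair
1. mul @i2  | no-port MUL/MUL
2. mulh @i3  | RAW r1
3. xor/st @i4,i5  | pair
4. or/sub @i6,i7  | pair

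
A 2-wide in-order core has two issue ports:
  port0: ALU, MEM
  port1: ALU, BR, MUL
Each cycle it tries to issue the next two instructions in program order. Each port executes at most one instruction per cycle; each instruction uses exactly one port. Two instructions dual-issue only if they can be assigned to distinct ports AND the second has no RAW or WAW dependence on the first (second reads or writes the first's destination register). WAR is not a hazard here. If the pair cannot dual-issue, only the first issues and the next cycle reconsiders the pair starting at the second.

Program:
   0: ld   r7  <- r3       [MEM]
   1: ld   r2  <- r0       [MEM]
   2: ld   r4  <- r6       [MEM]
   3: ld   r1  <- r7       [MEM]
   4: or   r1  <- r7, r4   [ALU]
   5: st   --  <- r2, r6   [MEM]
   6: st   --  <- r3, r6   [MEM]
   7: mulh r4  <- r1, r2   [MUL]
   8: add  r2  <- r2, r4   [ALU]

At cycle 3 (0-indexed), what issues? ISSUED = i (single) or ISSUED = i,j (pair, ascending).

ISSUED = 3

  cy0 -> i0 (ld.MEM) no-port MEM/MEM
  cy1 -> i1 (ld.MEM) no-port MEM/MEM
  cy2 -> i2 (ld.MEM) no-port MEM/MEM
  cy3 -> i3 (ld.MEM) WAW r1
  cy4 -> i4,i5 (or.ALU+st.MEM) 2-wide
  cy5 -> i6,i7 (st.MEM+mulh.MUL) 2-wide
  cy6 -> i8 (add.ALU) tail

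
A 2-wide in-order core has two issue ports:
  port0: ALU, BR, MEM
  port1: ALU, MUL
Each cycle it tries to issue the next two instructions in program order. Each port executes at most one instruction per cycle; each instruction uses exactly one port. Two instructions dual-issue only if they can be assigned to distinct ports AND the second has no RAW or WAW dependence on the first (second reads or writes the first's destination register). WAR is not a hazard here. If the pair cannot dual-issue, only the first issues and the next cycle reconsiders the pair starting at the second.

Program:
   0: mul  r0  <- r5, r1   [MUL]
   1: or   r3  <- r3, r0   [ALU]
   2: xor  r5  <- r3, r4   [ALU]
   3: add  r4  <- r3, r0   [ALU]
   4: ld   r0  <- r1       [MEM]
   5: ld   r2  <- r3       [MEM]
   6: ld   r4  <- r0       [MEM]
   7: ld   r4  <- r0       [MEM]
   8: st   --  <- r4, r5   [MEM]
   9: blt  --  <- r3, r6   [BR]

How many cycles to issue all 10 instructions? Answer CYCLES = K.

CYCLES = 9

#0 head=0: mul i0 RAW r0
#1 head=1: or i1 RAW r3
#2 head=2: xor+add i2&i3 pair
#3 head=4: ld i4 no-port MEM/MEM
#4 head=5: ld i5 no-port MEM/MEM
#5 head=6: ld i6 no-port MEM/MEM
#6 head=7: ld i7 no-port MEM/MEM
#7 head=8: st i8 no-port MEM/BR
#8 head=9: blt i9 tail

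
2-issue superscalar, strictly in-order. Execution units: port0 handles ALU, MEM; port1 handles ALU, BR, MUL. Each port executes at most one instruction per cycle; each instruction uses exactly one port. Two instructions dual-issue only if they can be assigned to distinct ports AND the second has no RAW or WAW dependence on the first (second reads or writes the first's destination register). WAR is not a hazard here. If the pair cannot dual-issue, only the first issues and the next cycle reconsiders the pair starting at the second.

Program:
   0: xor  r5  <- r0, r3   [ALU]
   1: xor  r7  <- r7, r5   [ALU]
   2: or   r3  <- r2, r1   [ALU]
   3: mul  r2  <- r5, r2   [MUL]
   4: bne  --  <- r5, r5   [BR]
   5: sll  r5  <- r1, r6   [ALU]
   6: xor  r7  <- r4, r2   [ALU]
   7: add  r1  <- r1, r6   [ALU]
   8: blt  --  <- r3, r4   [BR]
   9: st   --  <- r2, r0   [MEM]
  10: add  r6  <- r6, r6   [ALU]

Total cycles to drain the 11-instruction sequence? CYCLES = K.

  cy0 -> i0 (xor) RAW r5
  cy1 -> i1&i2 (xor+or) 2-wide
  cy2 -> i3 (mul) no-port MUL/BR
  cy3 -> i4&i5 (bne+sll) 2-wide
  cy4 -> i6&i7 (xor+add) 2-wide
  cy5 -> i8&i9 (blt+st) 2-wide
  cy6 -> i10 (add) tail

CYCLES = 7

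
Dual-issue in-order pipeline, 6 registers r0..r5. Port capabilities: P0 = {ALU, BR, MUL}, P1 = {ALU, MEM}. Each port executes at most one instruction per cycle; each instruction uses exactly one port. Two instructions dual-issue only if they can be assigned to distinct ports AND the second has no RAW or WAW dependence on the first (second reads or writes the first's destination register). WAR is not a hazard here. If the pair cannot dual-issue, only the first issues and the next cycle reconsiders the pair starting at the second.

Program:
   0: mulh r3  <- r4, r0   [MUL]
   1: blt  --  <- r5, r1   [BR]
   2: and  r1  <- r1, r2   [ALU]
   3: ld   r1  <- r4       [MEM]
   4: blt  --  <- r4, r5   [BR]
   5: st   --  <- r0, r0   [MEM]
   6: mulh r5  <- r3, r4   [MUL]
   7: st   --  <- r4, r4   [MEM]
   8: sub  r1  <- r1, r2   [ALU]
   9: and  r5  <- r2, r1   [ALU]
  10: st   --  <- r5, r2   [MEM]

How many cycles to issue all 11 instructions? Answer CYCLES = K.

0. mulh.MUL @i0  | no-port MUL/BR
1. blt.BR and.ALU @i1,i2  | pair
2. ld.MEM blt.BR @i3,i4  | pair
3. st.MEM mulh.MUL @i5,i6  | pair
4. st.MEM sub.ALU @i7,i8  | pair
5. and.ALU @i9  | RAW r5
6. st.MEM @i10  | tail

CYCLES = 7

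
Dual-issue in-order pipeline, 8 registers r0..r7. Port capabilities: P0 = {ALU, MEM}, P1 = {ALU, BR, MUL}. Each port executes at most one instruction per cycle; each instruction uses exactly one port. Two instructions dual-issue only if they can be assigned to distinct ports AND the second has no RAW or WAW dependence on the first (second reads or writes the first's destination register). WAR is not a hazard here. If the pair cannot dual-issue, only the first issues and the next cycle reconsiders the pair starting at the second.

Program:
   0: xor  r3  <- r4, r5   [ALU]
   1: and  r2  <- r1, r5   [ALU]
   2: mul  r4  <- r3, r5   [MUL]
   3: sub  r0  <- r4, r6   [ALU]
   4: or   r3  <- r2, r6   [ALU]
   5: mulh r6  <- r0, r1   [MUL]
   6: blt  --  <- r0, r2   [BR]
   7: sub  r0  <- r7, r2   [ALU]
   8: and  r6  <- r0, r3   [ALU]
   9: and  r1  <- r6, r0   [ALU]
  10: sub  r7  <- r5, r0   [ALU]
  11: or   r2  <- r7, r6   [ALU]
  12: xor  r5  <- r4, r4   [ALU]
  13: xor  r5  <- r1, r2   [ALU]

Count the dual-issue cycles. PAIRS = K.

PAIRS = 5

#0 head=0: xor.ALU;and.ALU i0,i1 2-wide
#1 head=2: mul.MUL i2 RAW r4
#2 head=3: sub.ALU;or.ALU i3,i4 2-wide
#3 head=5: mulh.MUL i5 no-port MUL/BR
#4 head=6: blt.BR;sub.ALU i6,i7 2-wide
#5 head=8: and.ALU i8 RAW r6
#6 head=9: and.ALU;sub.ALU i9,i10 2-wide
#7 head=11: or.ALU;xor.ALU i11,i12 2-wide
#8 head=13: xor.ALU i13 tail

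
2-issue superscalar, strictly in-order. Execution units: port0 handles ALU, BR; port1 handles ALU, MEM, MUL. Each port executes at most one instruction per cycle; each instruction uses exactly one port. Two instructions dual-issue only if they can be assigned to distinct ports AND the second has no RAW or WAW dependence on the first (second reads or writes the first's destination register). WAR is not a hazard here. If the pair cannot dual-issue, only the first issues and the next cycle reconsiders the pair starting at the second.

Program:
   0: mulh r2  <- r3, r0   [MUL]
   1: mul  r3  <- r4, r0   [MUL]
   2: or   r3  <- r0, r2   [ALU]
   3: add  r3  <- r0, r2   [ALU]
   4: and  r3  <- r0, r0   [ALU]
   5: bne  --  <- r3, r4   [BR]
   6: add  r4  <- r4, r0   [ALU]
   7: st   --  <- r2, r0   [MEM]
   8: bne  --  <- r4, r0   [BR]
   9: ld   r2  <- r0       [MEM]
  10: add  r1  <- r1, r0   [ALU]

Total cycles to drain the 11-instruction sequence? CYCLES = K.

CYCLES = 8

t=0 i0:mulh ; no-port MUL/MUL
t=1 i1:mul ; WAW r3
t=2 i2:or ; WAW r3
t=3 i3:add ; WAW r3
t=4 i4:and ; RAW r3
t=5 i5+i6:bne add ; pair
t=6 i7+i8:st bne ; pair
t=7 i9+i10:ld add ; pair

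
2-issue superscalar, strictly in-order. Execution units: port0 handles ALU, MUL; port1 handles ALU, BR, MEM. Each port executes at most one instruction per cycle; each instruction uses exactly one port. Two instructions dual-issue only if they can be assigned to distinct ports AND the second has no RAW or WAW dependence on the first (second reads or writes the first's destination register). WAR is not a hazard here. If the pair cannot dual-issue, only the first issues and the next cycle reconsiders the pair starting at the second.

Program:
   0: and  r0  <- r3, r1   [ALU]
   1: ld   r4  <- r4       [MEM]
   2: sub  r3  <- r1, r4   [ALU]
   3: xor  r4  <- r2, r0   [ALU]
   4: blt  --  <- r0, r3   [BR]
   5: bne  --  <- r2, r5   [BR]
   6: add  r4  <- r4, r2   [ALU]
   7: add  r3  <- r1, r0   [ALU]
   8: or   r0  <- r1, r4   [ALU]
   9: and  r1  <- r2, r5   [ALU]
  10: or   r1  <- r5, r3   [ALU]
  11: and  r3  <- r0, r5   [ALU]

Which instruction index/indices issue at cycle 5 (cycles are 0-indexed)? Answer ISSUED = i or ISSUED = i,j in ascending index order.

ISSUED = 9

[0] i0,i1  and.ALU/ld.MEM  -- pair
[1] i2,i3  sub.ALU/xor.ALU  -- pair
[2] i4  blt.BR  -- no-port BR/BR
[3] i5,i6  bne.BR/add.ALU  -- pair
[4] i7,i8  add.ALU/or.ALU  -- pair
[5] i9  and.ALU  -- WAW r1
[6] i10,i11  or.ALU/and.ALU  -- pair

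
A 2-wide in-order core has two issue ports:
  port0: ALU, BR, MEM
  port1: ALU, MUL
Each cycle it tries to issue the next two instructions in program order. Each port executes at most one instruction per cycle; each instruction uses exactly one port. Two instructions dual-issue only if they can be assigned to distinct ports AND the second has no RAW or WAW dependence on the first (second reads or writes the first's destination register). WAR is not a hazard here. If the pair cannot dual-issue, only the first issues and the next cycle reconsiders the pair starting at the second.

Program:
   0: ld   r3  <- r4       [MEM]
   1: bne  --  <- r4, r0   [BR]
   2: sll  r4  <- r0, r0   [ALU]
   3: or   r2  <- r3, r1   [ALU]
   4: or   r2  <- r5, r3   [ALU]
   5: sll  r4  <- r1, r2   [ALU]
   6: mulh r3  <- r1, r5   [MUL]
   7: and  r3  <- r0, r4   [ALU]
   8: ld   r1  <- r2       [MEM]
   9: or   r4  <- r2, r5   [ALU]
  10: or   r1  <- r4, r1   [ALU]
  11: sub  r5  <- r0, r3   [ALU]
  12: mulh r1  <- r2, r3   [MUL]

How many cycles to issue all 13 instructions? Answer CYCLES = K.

CYCLES = 9

[0] i0  ld  -- no-port MEM/BR
[1] i1+i2  bne+sll  -- 2-wide
[2] i3  or  -- WAW r2
[3] i4  or  -- RAW r2
[4] i5+i6  sll+mulh  -- 2-wide
[5] i7+i8  and+ld  -- 2-wide
[6] i9  or  -- RAW r4
[7] i10+i11  or+sub  -- 2-wide
[8] i12  mulh  -- tail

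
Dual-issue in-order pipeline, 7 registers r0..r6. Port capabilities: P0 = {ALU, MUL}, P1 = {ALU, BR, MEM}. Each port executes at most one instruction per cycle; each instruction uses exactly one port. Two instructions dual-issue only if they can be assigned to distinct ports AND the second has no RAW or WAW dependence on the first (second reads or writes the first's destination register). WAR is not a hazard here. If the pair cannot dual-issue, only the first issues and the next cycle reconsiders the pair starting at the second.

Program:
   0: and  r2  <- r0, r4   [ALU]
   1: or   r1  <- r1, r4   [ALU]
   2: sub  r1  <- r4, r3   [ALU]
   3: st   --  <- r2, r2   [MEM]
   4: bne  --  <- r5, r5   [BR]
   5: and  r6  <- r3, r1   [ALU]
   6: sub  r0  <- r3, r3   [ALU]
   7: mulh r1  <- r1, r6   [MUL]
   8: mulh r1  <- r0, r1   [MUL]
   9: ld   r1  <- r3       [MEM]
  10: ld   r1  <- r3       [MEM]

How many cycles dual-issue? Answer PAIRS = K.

PAIRS = 4

c0: i0&i1 and.ALU or.ALU  2-wide
c1: i2&i3 sub.ALU st.MEM  2-wide
c2: i4&i5 bne.BR and.ALU  2-wide
c3: i6&i7 sub.ALU mulh.MUL  2-wide
c4: i8 mulh.MUL  WAW r1
c5: i9 ld.MEM  no-port MEM/MEM
c6: i10 ld.MEM  tail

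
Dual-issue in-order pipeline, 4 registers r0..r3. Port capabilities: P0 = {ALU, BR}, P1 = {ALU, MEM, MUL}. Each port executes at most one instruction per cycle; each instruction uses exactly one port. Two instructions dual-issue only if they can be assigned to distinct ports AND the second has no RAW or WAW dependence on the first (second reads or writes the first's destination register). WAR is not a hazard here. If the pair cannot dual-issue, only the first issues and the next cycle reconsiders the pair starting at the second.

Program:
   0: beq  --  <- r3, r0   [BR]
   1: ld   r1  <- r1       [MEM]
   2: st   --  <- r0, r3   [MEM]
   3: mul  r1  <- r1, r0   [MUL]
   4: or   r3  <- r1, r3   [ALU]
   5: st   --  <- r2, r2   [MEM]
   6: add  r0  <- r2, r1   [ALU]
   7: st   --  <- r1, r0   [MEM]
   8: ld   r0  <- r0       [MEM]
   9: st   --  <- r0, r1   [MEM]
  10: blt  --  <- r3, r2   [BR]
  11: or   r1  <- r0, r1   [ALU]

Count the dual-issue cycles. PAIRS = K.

PAIRS = 3

0. beq;ld @i0/i1  | dual
1. st @i2  | no-port MEM/MUL
2. mul @i3  | RAW r1
3. or;st @i4/i5  | dual
4. add @i6  | RAW r0
5. st @i7  | no-port MEM/MEM
6. ld @i8  | no-port MEM/MEM
7. st;blt @i9/i10  | dual
8. or @i11  | tail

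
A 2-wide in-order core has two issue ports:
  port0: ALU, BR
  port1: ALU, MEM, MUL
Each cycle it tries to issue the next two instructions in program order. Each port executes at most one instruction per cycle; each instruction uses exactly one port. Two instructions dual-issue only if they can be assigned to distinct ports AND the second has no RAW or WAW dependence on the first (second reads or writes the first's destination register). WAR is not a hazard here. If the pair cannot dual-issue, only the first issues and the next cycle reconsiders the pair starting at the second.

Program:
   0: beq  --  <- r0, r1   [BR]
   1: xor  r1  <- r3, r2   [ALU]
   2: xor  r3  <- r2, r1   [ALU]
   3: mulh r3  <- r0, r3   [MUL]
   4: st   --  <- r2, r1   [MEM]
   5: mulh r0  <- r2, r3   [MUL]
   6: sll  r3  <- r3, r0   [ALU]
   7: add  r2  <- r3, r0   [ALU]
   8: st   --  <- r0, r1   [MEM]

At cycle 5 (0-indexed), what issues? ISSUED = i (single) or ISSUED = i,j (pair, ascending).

  cy0 -> i0/i1 (beq.BR/xor.ALU) 2-wide
  cy1 -> i2 (xor.ALU) RAW+WAW r3
  cy2 -> i3 (mulh.MUL) no-port MUL/MEM
  cy3 -> i4 (st.MEM) no-port MEM/MUL
  cy4 -> i5 (mulh.MUL) RAW r0
  cy5 -> i6 (sll.ALU) RAW r3
  cy6 -> i7/i8 (add.ALU/st.MEM) 2-wide

ISSUED = 6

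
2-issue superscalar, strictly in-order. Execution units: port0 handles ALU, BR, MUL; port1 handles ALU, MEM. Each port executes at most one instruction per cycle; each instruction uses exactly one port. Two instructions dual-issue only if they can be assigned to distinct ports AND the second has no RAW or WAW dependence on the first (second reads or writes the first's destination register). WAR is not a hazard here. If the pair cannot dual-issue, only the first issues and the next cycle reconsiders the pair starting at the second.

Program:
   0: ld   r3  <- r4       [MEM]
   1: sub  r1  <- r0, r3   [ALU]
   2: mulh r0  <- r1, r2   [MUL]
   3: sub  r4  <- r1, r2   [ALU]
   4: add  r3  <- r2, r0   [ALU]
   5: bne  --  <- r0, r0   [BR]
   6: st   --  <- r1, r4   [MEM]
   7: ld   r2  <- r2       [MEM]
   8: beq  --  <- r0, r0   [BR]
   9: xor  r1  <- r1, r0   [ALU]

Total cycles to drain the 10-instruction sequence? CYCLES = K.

0. ld.MEM @i0  | RAW r3
1. sub.ALU @i1  | RAW r1
2. mulh.MUL/sub.ALU @i2,i3  | pair
3. add.ALU/bne.BR @i4,i5  | pair
4. st.MEM @i6  | no-port MEM/MEM
5. ld.MEM/beq.BR @i7,i8  | pair
6. xor.ALU @i9  | tail

CYCLES = 7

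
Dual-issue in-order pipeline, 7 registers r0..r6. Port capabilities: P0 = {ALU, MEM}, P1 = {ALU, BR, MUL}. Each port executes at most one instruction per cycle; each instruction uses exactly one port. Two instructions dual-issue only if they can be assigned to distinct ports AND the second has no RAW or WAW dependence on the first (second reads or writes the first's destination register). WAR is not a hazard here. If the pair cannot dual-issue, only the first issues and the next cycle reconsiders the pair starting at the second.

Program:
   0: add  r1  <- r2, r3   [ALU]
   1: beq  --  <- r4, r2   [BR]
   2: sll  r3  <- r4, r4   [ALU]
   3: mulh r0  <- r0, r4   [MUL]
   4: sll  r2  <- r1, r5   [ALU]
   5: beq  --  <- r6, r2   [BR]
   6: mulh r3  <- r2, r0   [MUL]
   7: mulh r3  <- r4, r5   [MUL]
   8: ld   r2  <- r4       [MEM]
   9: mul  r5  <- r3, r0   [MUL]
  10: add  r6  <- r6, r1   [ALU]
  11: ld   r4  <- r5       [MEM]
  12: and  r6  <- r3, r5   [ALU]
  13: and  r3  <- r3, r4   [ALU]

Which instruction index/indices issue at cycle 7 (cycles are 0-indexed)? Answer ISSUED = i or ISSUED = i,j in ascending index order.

0. add.ALU/beq.BR @i0/i1  | 2-wide
1. sll.ALU/mulh.MUL @i2/i3  | 2-wide
2. sll.ALU @i4  | RAW r2
3. beq.BR @i5  | no-port BR/MUL
4. mulh.MUL @i6  | no-port MUL/MUL
5. mulh.MUL/ld.MEM @i7/i8  | 2-wide
6. mul.MUL/add.ALU @i9/i10  | 2-wide
7. ld.MEM/and.ALU @i11/i12  | 2-wide
8. and.ALU @i13  | tail

ISSUED = 11,12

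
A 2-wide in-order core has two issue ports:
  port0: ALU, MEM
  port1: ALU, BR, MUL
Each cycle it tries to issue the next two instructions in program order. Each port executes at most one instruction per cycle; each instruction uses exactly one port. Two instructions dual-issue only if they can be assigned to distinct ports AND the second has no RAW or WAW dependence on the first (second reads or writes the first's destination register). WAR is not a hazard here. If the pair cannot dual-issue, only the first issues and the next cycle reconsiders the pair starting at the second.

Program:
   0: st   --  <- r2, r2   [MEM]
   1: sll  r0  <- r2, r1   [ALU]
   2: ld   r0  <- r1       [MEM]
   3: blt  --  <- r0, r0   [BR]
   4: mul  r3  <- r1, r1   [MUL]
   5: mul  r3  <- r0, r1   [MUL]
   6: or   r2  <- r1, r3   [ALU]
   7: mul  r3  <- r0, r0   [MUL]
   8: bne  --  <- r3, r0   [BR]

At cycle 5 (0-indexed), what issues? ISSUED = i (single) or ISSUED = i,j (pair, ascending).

0. st.MEM;sll.ALU @i0,i1  | dual
1. ld.MEM @i2  | RAW r0
2. blt.BR @i3  | no-port BR/MUL
3. mul.MUL @i4  | no-port MUL/MUL
4. mul.MUL @i5  | RAW r3
5. or.ALU;mul.MUL @i6,i7  | dual
6. bne.BR @i8  | tail

ISSUED = 6,7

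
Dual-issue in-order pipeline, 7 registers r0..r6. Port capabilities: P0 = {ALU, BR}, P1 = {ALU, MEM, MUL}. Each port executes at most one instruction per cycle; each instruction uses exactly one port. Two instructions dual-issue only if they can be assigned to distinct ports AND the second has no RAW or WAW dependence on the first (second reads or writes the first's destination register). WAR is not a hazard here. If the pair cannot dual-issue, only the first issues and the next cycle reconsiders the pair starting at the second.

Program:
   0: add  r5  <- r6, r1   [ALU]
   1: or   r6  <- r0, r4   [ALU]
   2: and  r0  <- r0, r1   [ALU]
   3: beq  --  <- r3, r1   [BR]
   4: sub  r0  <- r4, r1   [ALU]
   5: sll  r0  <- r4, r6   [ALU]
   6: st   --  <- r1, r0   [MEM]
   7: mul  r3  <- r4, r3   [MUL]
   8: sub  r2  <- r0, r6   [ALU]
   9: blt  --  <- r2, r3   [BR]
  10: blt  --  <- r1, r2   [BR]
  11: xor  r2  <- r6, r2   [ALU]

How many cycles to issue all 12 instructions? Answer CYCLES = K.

c0: i0&i1 add.ALU;or.ALU  2-wide
c1: i2&i3 and.ALU;beq.BR  2-wide
c2: i4 sub.ALU  WAW r0
c3: i5 sll.ALU  RAW r0
c4: i6 st.MEM  no-port MEM/MUL
c5: i7&i8 mul.MUL;sub.ALU  2-wide
c6: i9 blt.BR  no-port BR/BR
c7: i10&i11 blt.BR;xor.ALU  2-wide

CYCLES = 8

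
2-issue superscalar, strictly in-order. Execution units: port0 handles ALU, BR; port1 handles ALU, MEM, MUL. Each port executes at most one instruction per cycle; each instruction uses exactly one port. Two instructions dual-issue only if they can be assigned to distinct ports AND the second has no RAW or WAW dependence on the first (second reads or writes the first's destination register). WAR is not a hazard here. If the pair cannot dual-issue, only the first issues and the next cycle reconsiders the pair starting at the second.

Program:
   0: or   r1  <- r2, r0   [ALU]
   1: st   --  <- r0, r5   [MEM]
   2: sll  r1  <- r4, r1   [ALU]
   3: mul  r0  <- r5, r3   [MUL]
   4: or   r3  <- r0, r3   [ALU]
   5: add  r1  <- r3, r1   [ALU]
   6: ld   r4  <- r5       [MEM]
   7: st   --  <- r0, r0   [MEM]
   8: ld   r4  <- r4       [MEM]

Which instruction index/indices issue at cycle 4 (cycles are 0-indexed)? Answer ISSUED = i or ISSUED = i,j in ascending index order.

c0: i0/i1 or.ALU;st.MEM  2-wide
c1: i2/i3 sll.ALU;mul.MUL  2-wide
c2: i4 or.ALU  RAW r3
c3: i5/i6 add.ALU;ld.MEM  2-wide
c4: i7 st.MEM  no-port MEM/MEM
c5: i8 ld.MEM  tail

ISSUED = 7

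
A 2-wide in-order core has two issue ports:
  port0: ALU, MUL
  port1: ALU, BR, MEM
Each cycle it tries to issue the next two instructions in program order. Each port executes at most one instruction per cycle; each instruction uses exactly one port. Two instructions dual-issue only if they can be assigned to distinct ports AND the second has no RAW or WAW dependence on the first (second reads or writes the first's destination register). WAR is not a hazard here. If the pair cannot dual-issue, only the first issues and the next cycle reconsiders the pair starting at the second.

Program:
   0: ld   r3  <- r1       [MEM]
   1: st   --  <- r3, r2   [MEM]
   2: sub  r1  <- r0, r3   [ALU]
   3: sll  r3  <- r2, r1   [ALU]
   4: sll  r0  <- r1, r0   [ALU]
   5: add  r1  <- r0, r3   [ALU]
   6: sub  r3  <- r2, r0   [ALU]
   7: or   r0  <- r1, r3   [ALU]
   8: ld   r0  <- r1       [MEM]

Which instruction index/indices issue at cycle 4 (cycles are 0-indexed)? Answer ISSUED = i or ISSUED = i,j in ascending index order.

c0: i0 ld.MEM  no-port MEM/MEM
c1: i1&i2 st.MEM/sub.ALU  pair
c2: i3&i4 sll.ALU/sll.ALU  pair
c3: i5&i6 add.ALU/sub.ALU  pair
c4: i7 or.ALU  WAW r0
c5: i8 ld.MEM  tail

ISSUED = 7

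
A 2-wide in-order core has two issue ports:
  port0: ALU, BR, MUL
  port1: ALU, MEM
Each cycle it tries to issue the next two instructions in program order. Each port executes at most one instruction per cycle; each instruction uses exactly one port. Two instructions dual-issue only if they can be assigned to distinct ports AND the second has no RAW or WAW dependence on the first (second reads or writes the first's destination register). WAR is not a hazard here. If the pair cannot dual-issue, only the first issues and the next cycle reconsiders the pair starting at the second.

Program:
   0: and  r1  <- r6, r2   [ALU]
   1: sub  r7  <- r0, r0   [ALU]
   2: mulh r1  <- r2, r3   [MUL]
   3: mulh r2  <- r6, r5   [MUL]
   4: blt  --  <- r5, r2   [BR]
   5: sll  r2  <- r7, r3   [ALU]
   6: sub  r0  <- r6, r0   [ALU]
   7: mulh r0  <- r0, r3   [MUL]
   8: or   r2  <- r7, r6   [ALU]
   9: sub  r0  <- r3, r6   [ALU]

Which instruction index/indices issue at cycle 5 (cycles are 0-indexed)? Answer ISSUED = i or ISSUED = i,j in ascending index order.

0. and sub @i0/i1  | dual
1. mulh @i2  | no-port MUL/MUL
2. mulh @i3  | no-port MUL/BR
3. blt sll @i4/i5  | dual
4. sub @i6  | RAW+WAW r0
5. mulh or @i7/i8  | dual
6. sub @i9  | tail

ISSUED = 7,8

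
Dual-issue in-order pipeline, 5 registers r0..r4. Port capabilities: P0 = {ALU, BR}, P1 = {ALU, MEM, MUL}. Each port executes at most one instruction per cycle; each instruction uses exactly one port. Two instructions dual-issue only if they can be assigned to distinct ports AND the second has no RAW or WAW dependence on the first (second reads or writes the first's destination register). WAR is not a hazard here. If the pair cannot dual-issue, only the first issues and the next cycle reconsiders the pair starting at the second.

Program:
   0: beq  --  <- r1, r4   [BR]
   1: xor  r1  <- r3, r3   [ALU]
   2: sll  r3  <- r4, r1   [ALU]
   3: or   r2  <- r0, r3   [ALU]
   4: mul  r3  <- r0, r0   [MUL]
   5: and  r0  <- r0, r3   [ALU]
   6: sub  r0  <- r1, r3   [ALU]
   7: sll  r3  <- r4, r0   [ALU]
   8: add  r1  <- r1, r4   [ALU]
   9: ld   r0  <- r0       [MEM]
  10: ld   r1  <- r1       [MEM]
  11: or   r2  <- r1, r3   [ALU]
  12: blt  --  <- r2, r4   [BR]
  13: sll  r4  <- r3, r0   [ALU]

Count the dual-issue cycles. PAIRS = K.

  cy0 -> i0,i1 (beq.BR;xor.ALU) pair
  cy1 -> i2 (sll.ALU) RAW r3
  cy2 -> i3,i4 (or.ALU;mul.MUL) pair
  cy3 -> i5 (and.ALU) WAW r0
  cy4 -> i6 (sub.ALU) RAW r0
  cy5 -> i7,i8 (sll.ALU;add.ALU) pair
  cy6 -> i9 (ld.MEM) no-port MEM/MEM
  cy7 -> i10 (ld.MEM) RAW r1
  cy8 -> i11 (or.ALU) RAW r2
  cy9 -> i12,i13 (blt.BR;sll.ALU) pair

PAIRS = 4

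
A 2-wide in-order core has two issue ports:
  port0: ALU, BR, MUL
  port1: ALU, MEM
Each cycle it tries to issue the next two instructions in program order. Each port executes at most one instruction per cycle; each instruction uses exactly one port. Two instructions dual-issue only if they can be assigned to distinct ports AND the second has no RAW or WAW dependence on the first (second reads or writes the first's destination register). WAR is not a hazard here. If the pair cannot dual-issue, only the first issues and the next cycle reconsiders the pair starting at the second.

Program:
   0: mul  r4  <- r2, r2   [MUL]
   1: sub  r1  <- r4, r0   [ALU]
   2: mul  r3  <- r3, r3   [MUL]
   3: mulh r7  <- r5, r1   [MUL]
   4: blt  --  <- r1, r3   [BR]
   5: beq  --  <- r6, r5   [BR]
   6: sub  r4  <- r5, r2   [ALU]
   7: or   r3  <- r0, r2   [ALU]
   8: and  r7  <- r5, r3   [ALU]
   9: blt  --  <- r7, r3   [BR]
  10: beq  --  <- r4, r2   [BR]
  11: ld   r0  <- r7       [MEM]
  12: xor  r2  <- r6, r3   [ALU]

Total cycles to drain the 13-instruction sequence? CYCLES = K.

[0] i0  mul  -- RAW r4
[1] i1/i2  sub mul  -- dual
[2] i3  mulh  -- no-port MUL/BR
[3] i4  blt  -- no-port BR/BR
[4] i5/i6  beq sub  -- dual
[5] i7  or  -- RAW r3
[6] i8  and  -- RAW r7
[7] i9  blt  -- no-port BR/BR
[8] i10/i11  beq ld  -- dual
[9] i12  xor  -- tail

CYCLES = 10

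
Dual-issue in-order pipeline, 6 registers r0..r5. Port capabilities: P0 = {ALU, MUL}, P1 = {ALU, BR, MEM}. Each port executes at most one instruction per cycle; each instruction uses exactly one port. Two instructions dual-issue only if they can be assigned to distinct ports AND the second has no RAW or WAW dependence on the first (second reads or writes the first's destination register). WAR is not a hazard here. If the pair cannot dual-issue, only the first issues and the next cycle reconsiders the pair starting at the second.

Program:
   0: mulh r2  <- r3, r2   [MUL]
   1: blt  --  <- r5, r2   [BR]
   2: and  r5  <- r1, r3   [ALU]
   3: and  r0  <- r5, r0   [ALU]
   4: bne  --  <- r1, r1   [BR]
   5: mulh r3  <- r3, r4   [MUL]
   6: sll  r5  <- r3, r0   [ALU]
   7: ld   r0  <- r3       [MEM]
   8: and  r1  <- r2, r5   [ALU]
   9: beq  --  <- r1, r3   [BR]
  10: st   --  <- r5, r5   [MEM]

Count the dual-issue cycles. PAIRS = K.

[0] i0  mulh  -- RAW r2
[1] i1+i2  blt and  -- pair
[2] i3+i4  and bne  -- pair
[3] i5  mulh  -- RAW r3
[4] i6+i7  sll ld  -- pair
[5] i8  and  -- RAW r1
[6] i9  beq  -- no-port BR/MEM
[7] i10  st  -- tail

PAIRS = 3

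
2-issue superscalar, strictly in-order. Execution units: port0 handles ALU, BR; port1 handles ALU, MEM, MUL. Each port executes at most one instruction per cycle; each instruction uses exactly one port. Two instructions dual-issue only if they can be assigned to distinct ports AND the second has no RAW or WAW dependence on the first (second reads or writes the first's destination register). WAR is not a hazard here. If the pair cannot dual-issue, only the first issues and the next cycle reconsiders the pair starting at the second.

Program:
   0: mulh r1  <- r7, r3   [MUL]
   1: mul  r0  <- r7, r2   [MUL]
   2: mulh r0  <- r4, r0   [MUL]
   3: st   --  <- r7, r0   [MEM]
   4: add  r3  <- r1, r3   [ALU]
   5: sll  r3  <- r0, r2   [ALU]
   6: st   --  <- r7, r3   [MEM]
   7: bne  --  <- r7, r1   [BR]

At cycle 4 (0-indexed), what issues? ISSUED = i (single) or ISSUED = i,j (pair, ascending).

t=0 i0:mulh.MUL ; no-port MUL/MUL
t=1 i1:mul.MUL ; no-port MUL/MUL
t=2 i2:mulh.MUL ; no-port MUL/MEM
t=3 i3+i4:st.MEM;add.ALU ; dual
t=4 i5:sll.ALU ; RAW r3
t=5 i6+i7:st.MEM;bne.BR ; dual

ISSUED = 5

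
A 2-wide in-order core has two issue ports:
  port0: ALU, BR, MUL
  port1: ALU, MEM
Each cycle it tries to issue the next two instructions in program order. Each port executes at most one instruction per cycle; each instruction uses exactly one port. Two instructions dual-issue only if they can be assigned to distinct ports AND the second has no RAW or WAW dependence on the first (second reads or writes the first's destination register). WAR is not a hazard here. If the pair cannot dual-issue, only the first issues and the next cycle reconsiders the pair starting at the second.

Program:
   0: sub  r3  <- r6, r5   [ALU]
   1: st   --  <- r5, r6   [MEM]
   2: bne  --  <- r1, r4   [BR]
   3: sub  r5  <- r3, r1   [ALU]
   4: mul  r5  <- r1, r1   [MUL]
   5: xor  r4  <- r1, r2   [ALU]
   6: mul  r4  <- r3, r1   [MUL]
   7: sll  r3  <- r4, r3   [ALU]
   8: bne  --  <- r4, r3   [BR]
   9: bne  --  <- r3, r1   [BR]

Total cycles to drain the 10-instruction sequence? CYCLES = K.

#0 head=0: sub.ALU/st.MEM i0/i1 pair
#1 head=2: bne.BR/sub.ALU i2/i3 pair
#2 head=4: mul.MUL/xor.ALU i4/i5 pair
#3 head=6: mul.MUL i6 RAW r4
#4 head=7: sll.ALU i7 RAW r3
#5 head=8: bne.BR i8 no-port BR/BR
#6 head=9: bne.BR i9 tail

CYCLES = 7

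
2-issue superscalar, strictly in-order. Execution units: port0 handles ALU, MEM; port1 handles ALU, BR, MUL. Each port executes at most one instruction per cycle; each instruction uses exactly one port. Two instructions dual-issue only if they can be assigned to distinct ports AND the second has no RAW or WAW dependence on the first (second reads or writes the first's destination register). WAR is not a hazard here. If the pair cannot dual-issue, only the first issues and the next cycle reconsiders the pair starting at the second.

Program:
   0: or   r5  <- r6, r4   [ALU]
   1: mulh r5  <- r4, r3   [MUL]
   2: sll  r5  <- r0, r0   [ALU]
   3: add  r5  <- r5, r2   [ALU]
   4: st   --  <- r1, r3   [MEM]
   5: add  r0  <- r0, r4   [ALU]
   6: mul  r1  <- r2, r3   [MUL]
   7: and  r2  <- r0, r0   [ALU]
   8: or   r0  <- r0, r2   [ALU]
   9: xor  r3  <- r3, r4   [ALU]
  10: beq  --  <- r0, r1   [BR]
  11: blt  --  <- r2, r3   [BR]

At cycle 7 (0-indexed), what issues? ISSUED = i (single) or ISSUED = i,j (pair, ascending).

ISSUED = 10

  cy0 -> i0 (or.ALU) WAW r5
  cy1 -> i1 (mulh.MUL) WAW r5
  cy2 -> i2 (sll.ALU) RAW+WAW r5
  cy3 -> i3,i4 (add.ALU st.MEM) 2-wide
  cy4 -> i5,i6 (add.ALU mul.MUL) 2-wide
  cy5 -> i7 (and.ALU) RAW r2
  cy6 -> i8,i9 (or.ALU xor.ALU) 2-wide
  cy7 -> i10 (beq.BR) no-port BR/BR
  cy8 -> i11 (blt.BR) tail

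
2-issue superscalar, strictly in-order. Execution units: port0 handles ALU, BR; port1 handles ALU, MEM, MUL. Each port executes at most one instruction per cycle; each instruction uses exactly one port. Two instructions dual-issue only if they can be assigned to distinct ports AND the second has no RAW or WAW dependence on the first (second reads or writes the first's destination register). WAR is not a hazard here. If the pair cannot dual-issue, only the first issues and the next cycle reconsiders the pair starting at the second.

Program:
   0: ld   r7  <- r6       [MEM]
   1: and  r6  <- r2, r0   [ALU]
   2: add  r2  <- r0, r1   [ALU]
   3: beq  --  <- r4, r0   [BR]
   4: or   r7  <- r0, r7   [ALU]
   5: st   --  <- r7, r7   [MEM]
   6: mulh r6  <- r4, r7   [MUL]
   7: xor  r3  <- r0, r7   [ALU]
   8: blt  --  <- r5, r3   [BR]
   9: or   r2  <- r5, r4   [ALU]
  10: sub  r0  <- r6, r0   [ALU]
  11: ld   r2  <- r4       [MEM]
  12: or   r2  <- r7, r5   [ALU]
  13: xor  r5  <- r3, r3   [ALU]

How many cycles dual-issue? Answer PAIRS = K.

PAIRS = 6

#0 head=0: ld+and i0/i1 pair
#1 head=2: add+beq i2/i3 pair
#2 head=4: or i4 RAW r7
#3 head=5: st i5 no-port MEM/MUL
#4 head=6: mulh+xor i6/i7 pair
#5 head=8: blt+or i8/i9 pair
#6 head=10: sub+ld i10/i11 pair
#7 head=12: or+xor i12/i13 pair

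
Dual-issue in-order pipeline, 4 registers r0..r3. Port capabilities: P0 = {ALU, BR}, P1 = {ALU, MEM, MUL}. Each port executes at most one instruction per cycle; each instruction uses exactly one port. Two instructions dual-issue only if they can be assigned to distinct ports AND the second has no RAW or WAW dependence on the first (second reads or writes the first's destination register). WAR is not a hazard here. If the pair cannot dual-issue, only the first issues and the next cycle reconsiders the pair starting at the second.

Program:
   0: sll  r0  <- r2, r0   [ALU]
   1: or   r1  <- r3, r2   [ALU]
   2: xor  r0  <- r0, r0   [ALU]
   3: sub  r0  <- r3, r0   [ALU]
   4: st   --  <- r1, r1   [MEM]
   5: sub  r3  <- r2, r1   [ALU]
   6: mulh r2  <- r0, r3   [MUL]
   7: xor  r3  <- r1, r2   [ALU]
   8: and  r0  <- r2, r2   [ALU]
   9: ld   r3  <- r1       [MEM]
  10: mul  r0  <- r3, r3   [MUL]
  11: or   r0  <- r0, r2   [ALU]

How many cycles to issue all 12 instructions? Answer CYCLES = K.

t=0 i0&i1:sll;or ; pair
t=1 i2:xor ; RAW+WAW r0
t=2 i3&i4:sub;st ; pair
t=3 i5:sub ; RAW r3
t=4 i6:mulh ; RAW r2
t=5 i7&i8:xor;and ; pair
t=6 i9:ld ; no-port MEM/MUL
t=7 i10:mul ; RAW+WAW r0
t=8 i11:or ; tail

CYCLES = 9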